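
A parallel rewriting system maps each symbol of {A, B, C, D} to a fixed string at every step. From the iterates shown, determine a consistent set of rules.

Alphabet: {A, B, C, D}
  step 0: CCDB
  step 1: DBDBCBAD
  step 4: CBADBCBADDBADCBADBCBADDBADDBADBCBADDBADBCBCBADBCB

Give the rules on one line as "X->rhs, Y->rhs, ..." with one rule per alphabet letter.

A->B, B->AD, C->DB, D->CB

  step 0 ⇒ step 1: CCDB ⇒ DB·DB·CB·AD
    B ↦ AD
    C ↦ DB
    D ↦ CB
    A ↦ B  (constrained at step 1)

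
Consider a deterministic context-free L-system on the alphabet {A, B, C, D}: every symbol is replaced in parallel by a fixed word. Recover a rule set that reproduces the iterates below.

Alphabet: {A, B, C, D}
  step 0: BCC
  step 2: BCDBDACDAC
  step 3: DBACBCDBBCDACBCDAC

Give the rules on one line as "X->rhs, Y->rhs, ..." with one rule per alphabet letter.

A->D, B->DB, C->AC, D->BC

  step 2 ⇒ step 3: BCDBDACDAC ⇒ DB·AC·BC·DB·BC·D·AC·BC·D·AC
    A ↦ D
    B ↦ DB
    C ↦ AC
    D ↦ BC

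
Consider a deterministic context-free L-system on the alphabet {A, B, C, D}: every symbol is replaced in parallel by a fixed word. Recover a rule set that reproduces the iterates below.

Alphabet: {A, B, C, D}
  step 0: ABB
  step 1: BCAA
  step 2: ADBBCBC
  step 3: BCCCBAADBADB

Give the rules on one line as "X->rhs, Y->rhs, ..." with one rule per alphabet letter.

A->BC, B->A, C->DB, D->CCB

  step 2 ⇒ step 3: ADBBCBC ⇒ BC·CCB·A·A·DB·A·DB
    A ↦ BC
    B ↦ A
    C ↦ DB
    D ↦ CCB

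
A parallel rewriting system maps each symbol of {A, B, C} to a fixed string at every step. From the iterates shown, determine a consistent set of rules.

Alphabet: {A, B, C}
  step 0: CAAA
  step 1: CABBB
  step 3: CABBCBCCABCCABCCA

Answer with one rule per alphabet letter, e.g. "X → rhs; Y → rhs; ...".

  step 0 ⇒ step 1: CAAA ⇒ CA·B·B·B
    A ↦ B
    C ↦ CA
    B ↦ BC  (constrained at step 1)

A->B, B->BC, C->CA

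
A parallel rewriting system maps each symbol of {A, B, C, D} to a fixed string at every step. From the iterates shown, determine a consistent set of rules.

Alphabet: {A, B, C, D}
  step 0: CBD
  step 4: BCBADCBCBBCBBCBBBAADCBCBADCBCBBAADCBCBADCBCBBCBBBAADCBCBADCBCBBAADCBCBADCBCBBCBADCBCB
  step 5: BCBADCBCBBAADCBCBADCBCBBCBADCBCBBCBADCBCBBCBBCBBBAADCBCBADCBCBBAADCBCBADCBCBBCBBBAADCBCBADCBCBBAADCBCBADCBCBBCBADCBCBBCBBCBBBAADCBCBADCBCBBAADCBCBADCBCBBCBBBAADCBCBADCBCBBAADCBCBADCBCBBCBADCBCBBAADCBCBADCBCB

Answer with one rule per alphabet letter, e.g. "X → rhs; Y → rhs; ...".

  step 4 ⇒ step 5: BCBADCBCBBCBBCBBBAADCBCBADCBCBBAADCBCBADCBCBBCBBBAADCBCBADCBCBBAADCBCBADCBCBBCBADCBCB ⇒ BCB·ADC·BCB·B·A·ADC·BCB·ADC·BCB·BCB·ADC·BCB·BCB·ADC·BCB·BCB·BCB·B·B·A·ADC·BCB·ADC·BCB·B·A·ADC·BCB·ADC·BCB·BCB·B·B·A·ADC·BCB·ADC·BCB·B·A·ADC·BCB·ADC·BCB·BCB·ADC·BCB·BCB·BCB·B·B·A·ADC·BCB·ADC·BCB·B·A·ADC·BCB·ADC·BCB·BCB·B·B·A·ADC·BCB·ADC·BCB·B·A·ADC·BCB·ADC·BCB·BCB·ADC·BCB·B·A·ADC·BCB·ADC·BCB
    A ↦ B
    B ↦ BCB
    C ↦ ADC
    D ↦ A

A->B, B->BCB, C->ADC, D->A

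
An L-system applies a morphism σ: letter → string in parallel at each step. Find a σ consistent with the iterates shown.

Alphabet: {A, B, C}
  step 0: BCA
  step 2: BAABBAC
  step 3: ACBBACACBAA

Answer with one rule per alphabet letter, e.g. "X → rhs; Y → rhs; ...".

A->B, B->AC, C->AA

  step 2 ⇒ step 3: BAABBAC ⇒ AC·B·B·AC·AC·B·AA
    A ↦ B
    B ↦ AC
    C ↦ AA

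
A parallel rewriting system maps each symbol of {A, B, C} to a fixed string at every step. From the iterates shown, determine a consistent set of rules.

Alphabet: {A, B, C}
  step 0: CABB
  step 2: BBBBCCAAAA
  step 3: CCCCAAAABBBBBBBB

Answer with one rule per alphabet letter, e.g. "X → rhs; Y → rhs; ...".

A->BB, B->C, C->AA

  step 2 ⇒ step 3: BBBBCCAAAA ⇒ C·C·C·C·AA·AA·BB·BB·BB·BB
    A ↦ BB
    B ↦ C
    C ↦ AA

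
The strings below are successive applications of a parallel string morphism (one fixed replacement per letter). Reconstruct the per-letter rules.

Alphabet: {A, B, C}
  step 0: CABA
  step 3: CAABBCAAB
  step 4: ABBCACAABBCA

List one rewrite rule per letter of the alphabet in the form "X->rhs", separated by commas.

  step 3 ⇒ step 4: CAABBCAAB ⇒ A·B·B·CA·CA·A·B·B·CA
    A ↦ B
    B ↦ CA
    C ↦ A

A->B, B->CA, C->A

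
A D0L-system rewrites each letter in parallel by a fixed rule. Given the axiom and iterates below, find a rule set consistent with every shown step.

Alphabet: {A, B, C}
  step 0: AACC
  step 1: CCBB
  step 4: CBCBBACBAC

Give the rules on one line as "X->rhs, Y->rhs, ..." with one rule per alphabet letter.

A->C, B->AC, C->B

  step 0 ⇒ step 1: AACC ⇒ C·C·B·B
    A ↦ C
    C ↦ B
    B ↦ AC  (constrained at step 1)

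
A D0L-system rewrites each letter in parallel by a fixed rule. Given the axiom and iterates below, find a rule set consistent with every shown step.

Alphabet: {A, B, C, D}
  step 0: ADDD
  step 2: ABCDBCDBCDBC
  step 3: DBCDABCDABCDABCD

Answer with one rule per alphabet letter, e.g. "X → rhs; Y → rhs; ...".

  step 2 ⇒ step 3: ABCDBCDBCDBC ⇒ DB·C·D·AB·C·D·AB·C·D·AB·C·D
    A ↦ DB
    B ↦ C
    C ↦ D
    D ↦ AB

A->DB, B->C, C->D, D->AB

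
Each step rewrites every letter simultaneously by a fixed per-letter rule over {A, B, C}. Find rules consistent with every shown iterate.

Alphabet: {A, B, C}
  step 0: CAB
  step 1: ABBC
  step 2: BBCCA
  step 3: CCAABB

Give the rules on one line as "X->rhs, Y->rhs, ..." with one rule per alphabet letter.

A->BB, B->C, C->A

  step 2 ⇒ step 3: BBCCA ⇒ C·C·A·A·BB
    A ↦ BB
    B ↦ C
    C ↦ A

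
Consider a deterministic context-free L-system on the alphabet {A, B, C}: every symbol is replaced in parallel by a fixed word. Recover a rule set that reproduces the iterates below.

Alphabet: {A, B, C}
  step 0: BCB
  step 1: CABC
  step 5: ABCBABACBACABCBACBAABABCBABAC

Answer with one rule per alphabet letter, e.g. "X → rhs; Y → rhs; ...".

  step 0 ⇒ step 1: BCB ⇒ C·AB·C
    B ↦ C
    C ↦ AB
    A ↦ BA  (constrained at step 1)

A->BA, B->C, C->AB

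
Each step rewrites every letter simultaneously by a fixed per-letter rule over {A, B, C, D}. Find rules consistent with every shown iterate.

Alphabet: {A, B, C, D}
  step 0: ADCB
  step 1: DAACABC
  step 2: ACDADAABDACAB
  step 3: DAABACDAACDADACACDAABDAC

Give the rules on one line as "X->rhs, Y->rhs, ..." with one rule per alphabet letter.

A->DA, B->C, C->AB, D->AC

  step 2 ⇒ step 3: ACDADAABDACAB ⇒ DA·AB·AC·DA·AC·DA·DA·C·AC·DA·AB·DA·C
    A ↦ DA
    B ↦ C
    C ↦ AB
    D ↦ AC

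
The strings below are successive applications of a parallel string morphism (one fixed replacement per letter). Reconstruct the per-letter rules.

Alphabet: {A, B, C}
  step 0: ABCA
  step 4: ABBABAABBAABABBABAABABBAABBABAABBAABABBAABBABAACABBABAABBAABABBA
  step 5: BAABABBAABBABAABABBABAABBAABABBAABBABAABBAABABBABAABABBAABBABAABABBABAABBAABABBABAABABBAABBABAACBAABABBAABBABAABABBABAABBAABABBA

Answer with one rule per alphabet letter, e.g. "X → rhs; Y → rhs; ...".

A->BA, B->AB, C->AC

  step 4 ⇒ step 5: ABBABAABBAABABBABAABABBAABBABAABBAABABBAABBABAACABBABAABBAABABBA ⇒ BA·AB·AB·BA·AB·BA·BA·AB·AB·BA·BA·AB·BA·AB·AB·BA·AB·BA·BA·AB·BA·AB·AB·BA·BA·AB·AB·BA·AB·BA·BA·AB·AB·BA·BA·AB·BA·AB·AB·BA·BA·AB·AB·BA·AB·BA·BA·AC·BA·AB·AB·BA·AB·BA·BA·AB·AB·BA·BA·AB·BA·AB·AB·BA
    A ↦ BA
    B ↦ AB
    C ↦ AC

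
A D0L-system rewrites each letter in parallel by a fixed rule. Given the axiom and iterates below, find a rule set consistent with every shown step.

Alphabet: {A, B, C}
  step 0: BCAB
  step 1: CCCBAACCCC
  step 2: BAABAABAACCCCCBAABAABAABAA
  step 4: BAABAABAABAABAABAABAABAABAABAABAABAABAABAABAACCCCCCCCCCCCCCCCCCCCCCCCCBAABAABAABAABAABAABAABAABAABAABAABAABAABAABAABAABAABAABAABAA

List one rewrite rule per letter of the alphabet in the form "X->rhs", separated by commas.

  step 1 ⇒ step 2: CCCBAACCCC ⇒ BAA·BAA·BAA·CCC·C·C·BAA·BAA·BAA·BAA
    A ↦ C
    B ↦ CCC
    C ↦ BAA

A->C, B->CCC, C->BAA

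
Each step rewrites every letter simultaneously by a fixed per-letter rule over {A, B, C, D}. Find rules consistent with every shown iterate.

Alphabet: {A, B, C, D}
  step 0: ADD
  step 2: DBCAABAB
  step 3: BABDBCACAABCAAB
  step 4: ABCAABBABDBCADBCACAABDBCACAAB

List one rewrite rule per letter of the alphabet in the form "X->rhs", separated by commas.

A->CA, B->AB, C->DB, D->B

  step 3 ⇒ step 4: BABDBCACAABCAAB ⇒ AB·CA·AB·B·AB·DB·CA·DB·CA·CA·AB·DB·CA·CA·AB
    A ↦ CA
    B ↦ AB
    C ↦ DB
    D ↦ B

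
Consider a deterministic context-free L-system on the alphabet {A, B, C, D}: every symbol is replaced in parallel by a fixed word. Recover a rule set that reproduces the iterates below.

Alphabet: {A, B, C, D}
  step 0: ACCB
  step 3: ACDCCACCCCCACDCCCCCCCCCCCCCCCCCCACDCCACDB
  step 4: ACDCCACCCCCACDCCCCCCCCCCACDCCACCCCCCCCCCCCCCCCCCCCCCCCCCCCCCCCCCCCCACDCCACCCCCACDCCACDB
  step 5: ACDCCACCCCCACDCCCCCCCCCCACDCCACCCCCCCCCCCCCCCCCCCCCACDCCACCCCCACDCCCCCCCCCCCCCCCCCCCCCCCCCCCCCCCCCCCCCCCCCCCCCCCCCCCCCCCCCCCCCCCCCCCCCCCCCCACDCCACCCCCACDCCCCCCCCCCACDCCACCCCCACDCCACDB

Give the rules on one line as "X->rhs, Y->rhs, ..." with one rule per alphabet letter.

A->ACD, B->DB, C->CC, D->AC

  step 4 ⇒ step 5: ACDCCACCCCCACDCCCCCCCCCCACDCCACCCCCCCCCCCCCCCCCCCCCCCCCCCCCCCCCCCCCACDCCACCCCCACDCCACDB ⇒ ACD·CC·AC·CC·CC·ACD·CC·CC·CC·CC·CC·ACD·CC·AC·CC·CC·CC·CC·CC·CC·CC·CC·CC·CC·ACD·CC·AC·CC·CC·ACD·CC·CC·CC·CC·CC·CC·CC·CC·CC·CC·CC·CC·CC·CC·CC·CC·CC·CC·CC·CC·CC·CC·CC·CC·CC·CC·CC·CC·CC·CC·CC·CC·CC·CC·CC·CC·CC·ACD·CC·AC·CC·CC·ACD·CC·CC·CC·CC·CC·ACD·CC·AC·CC·CC·ACD·CC·AC·DB
    A ↦ ACD
    B ↦ DB
    C ↦ CC
    D ↦ AC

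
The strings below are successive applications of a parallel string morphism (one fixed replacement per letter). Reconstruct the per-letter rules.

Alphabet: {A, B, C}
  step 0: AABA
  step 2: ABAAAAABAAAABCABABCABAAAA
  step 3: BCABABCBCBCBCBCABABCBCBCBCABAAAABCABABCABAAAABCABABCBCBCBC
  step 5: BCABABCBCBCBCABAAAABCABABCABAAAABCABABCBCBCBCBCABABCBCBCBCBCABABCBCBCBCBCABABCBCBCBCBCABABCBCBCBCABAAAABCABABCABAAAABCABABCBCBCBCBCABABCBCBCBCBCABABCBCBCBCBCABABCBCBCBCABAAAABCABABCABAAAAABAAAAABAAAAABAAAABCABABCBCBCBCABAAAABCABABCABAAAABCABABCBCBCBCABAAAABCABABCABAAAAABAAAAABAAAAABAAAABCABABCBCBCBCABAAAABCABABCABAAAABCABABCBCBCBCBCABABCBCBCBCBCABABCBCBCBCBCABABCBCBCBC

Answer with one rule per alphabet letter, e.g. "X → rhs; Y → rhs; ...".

A->BC, B->ABA, C->AAA

  step 2 ⇒ step 3: ABAAAAABAAAABCABABCABAAAA ⇒ BC·ABA·BC·BC·BC·BC·BC·ABA·BC·BC·BC·BC·ABA·AAA·BC·ABA·BC·ABA·AAA·BC·ABA·BC·BC·BC·BC
    A ↦ BC
    B ↦ ABA
    C ↦ AAA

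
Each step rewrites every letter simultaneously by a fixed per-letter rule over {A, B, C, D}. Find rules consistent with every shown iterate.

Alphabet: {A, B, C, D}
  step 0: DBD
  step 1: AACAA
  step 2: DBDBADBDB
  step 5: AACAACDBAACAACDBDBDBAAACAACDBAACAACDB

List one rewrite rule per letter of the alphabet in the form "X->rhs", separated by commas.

A->DB, B->C, C->A, D->AA

  step 1 ⇒ step 2: AACAA ⇒ DB·DB·A·DB·DB
    A ↦ DB
    C ↦ A
  step 0 ⇒ step 1: DBD ⇒ AA·C·AA
    B ↦ C
  step 0 ⇒ step 1: DBD ⇒ AA·C·AA
    D ↦ AA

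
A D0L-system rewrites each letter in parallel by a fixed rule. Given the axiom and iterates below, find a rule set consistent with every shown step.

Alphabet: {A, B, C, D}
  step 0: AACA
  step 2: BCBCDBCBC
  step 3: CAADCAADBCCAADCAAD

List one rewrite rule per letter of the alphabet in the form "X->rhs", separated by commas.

A->D, B->CA, C->AD, D->BC

  step 2 ⇒ step 3: BCBCDBCBC ⇒ CA·AD·CA·AD·BC·CA·AD·CA·AD
    B ↦ CA
    C ↦ AD
    D ↦ BC
    A ↦ D  (constrained at step 0)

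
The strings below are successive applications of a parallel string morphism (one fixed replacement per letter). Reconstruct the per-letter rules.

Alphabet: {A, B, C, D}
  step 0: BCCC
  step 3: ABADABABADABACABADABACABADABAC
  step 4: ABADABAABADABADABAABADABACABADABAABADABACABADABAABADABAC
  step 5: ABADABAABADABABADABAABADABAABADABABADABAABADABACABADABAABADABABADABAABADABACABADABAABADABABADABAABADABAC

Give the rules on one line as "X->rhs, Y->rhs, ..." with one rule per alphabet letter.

A->AB, B->AD, C->AC, D->A

  step 4 ⇒ step 5: ABADABAABADABADABAABADABACABADABAABADABACABADABAABADABAC ⇒ AB·AD·AB·A·AB·AD·AB·AB·AD·AB·A·AB·AD·AB·A·AB·AD·AB·AB·AD·AB·A·AB·AD·AB·AC·AB·AD·AB·A·AB·AD·AB·AB·AD·AB·A·AB·AD·AB·AC·AB·AD·AB·A·AB·AD·AB·AB·AD·AB·A·AB·AD·AB·AC
    A ↦ AB
    B ↦ AD
    C ↦ AC
    D ↦ A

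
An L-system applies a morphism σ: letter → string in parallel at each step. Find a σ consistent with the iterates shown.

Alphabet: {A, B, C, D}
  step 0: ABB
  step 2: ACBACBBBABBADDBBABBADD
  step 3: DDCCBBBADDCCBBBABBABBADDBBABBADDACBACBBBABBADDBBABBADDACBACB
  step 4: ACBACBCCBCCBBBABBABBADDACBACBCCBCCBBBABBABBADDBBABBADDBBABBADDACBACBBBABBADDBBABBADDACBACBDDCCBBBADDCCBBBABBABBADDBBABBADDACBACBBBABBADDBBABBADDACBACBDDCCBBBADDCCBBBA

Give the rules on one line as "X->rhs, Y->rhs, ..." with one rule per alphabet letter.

  step 3 ⇒ step 4: DDCCBBBADDCCBBBABBABBADDBBABBADDACBACBBBABBADDBBABBADDACBACB ⇒ ACB·ACB·CCB·CCB·BBA·BBA·BBA·DD·ACB·ACB·CCB·CCB·BBA·BBA·BBA·DD·BBA·BBA·DD·BBA·BBA·DD·ACB·ACB·BBA·BBA·DD·BBA·BBA·DD·ACB·ACB·DD·CCB·BBA·DD·CCB·BBA·BBA·BBA·DD·BBA·BBA·DD·ACB·ACB·BBA·BBA·DD·BBA·BBA·DD·ACB·ACB·DD·CCB·BBA·DD·CCB·BBA
    A ↦ DD
    B ↦ BBA
    C ↦ CCB
    D ↦ ACB

A->DD, B->BBA, C->CCB, D->ACB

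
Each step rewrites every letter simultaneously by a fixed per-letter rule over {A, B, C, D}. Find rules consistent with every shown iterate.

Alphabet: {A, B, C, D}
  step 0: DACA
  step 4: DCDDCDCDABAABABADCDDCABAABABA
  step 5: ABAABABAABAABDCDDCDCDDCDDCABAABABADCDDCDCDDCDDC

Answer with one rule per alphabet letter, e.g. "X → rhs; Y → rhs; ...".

A->DC, B->D, C->A, D->AB

  step 4 ⇒ step 5: DCDDCDCDABAABABADCDDCABAABABA ⇒ AB·A·AB·AB·A·AB·A·AB·DC·D·DC·DC·D·DC·D·DC·AB·A·AB·AB·A·DC·D·DC·DC·D·DC·D·DC
    A ↦ DC
    B ↦ D
    C ↦ A
    D ↦ AB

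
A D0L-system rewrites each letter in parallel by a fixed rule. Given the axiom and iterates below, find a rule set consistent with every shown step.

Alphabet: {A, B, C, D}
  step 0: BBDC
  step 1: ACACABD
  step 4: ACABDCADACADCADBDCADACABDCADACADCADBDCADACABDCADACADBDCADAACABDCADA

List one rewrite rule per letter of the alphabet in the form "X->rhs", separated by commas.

  step 0 ⇒ step 1: BBDC ⇒ AC·AC·A·BD
    B ↦ AC
    C ↦ BD
    D ↦ A
    A ↦ CAD  (constrained at step 1)

A->CAD, B->AC, C->BD, D->A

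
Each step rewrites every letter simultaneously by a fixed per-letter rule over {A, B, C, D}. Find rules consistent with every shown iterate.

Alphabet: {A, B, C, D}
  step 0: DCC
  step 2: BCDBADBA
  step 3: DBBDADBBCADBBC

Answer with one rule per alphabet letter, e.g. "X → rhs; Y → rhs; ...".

A->BC, B->DB, C->BD, D->A

  step 2 ⇒ step 3: BCDBADBA ⇒ DB·BD·A·DB·BC·A·DB·BC
    A ↦ BC
    B ↦ DB
    C ↦ BD
    D ↦ A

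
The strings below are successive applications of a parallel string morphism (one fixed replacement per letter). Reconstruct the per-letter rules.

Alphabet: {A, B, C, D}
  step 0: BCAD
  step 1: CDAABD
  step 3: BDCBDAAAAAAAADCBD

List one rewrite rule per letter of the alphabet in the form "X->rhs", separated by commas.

  step 0 ⇒ step 1: BCAD ⇒ C·D·AA·BD
    A ↦ AA
    B ↦ C
    C ↦ D
    D ↦ BD

A->AA, B->C, C->D, D->BD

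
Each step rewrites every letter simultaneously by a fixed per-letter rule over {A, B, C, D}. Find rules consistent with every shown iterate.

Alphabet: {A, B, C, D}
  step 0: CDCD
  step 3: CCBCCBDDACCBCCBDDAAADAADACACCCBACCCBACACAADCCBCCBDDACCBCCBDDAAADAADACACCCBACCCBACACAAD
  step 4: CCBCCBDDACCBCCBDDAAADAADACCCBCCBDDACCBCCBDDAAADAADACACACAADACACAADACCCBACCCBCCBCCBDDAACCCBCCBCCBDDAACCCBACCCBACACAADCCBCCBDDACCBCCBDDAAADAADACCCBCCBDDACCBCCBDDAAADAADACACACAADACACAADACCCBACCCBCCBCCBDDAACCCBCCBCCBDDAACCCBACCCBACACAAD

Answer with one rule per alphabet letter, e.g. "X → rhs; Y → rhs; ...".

A->AC, B->DDA, C->CCB, D->AAD

  step 3 ⇒ step 4: CCBCCBDDACCBCCBDDAAADAADACACCCBACCCBACACAADCCBCCBDDACCBCCBDDAAADAADACACCCBACCCBACACAAD ⇒ CCB·CCB·DDA·CCB·CCB·DDA·AAD·AAD·AC·CCB·CCB·DDA·CCB·CCB·DDA·AAD·AAD·AC·AC·AC·AAD·AC·AC·AAD·AC·CCB·AC·CCB·CCB·CCB·DDA·AC·CCB·CCB·CCB·DDA·AC·CCB·AC·CCB·AC·AC·AAD·CCB·CCB·DDA·CCB·CCB·DDA·AAD·AAD·AC·CCB·CCB·DDA·CCB·CCB·DDA·AAD·AAD·AC·AC·AC·AAD·AC·AC·AAD·AC·CCB·AC·CCB·CCB·CCB·DDA·AC·CCB·CCB·CCB·DDA·AC·CCB·AC·CCB·AC·AC·AAD
    A ↦ AC
    B ↦ DDA
    C ↦ CCB
    D ↦ AAD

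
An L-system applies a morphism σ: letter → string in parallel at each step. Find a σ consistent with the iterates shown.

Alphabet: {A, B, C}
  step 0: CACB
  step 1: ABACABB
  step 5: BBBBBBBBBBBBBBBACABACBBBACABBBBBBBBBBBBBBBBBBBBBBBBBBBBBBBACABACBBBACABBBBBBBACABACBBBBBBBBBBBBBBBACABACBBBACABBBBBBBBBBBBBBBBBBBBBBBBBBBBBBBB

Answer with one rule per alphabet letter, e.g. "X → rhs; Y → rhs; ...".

  step 0 ⇒ step 1: CACB ⇒ A·BAC·A·BB
    A ↦ BAC
    B ↦ BB
    C ↦ A

A->BAC, B->BB, C->A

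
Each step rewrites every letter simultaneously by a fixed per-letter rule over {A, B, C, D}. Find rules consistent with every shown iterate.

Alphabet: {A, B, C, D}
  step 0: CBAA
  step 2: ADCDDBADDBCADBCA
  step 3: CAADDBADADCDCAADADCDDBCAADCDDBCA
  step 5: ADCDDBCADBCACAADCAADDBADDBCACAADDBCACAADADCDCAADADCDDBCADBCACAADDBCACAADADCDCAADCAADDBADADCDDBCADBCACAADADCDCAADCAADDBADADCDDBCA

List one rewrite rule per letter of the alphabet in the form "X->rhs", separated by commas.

A->CA, B->CD, C->DB, D->AD

  step 2 ⇒ step 3: ADCDDBADDBCADBCA ⇒ CA·AD·DB·AD·AD·CD·CA·AD·AD·CD·DB·CA·AD·CD·DB·CA
    A ↦ CA
    B ↦ CD
    C ↦ DB
    D ↦ AD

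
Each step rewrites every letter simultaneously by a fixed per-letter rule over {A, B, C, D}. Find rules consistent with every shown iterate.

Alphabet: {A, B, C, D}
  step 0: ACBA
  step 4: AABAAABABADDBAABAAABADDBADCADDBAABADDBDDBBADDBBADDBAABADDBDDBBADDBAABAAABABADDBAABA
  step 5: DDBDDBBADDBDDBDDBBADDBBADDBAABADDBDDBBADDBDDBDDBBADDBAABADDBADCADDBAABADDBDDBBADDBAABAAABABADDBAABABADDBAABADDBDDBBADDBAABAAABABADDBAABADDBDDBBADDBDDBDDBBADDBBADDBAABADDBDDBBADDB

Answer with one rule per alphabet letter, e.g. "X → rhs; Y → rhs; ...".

  step 4 ⇒ step 5: AABAAABABADDBAABAAABADDBADCADDBAABADDBDDBBADDBBADDBAABADDBDDBBADDBAABAAABABADDBAABA ⇒ DDB·DDB·BA·DDB·DDB·DDB·BA·DDB·BA·DDB·A·A·BA·DDB·DDB·BA·DDB·DDB·DDB·BA·DDB·A·A·BA·DDB·A·DCA·DDB·A·A·BA·DDB·DDB·BA·DDB·A·A·BA·A·A·BA·BA·DDB·A·A·BA·BA·DDB·A·A·BA·DDB·DDB·BA·DDB·A·A·BA·A·A·BA·BA·DDB·A·A·BA·DDB·DDB·BA·DDB·DDB·DDB·BA·DDB·BA·DDB·A·A·BA·DDB·DDB·BA·DDB
    A ↦ DDB
    B ↦ BA
    C ↦ DCA
    D ↦ A

A->DDB, B->BA, C->DCA, D->A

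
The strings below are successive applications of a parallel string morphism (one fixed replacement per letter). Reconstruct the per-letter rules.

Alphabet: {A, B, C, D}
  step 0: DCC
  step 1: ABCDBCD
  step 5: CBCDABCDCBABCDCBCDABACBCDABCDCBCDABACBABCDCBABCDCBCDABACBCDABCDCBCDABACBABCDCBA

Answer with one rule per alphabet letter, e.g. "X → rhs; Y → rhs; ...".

A->BA, B->C, C->BCD, D->A

  step 0 ⇒ step 1: DCC ⇒ A·BCD·BCD
    C ↦ BCD
    D ↦ A
    A ↦ BA  (constrained at step 1)
    B ↦ C  (constrained at step 1)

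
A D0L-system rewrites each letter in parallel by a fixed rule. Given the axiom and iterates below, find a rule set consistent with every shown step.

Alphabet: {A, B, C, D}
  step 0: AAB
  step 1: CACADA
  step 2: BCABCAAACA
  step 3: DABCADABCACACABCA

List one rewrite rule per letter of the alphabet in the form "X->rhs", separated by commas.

  step 2 ⇒ step 3: BCABCAAACA ⇒ DA·B·CA·DA·B·CA·CA·CA·B·CA
    A ↦ CA
    B ↦ DA
    C ↦ B
  step 1 ⇒ step 2: CACADA ⇒ B·CA·B·CA·AA·CA
    D ↦ AA

A->CA, B->DA, C->B, D->AA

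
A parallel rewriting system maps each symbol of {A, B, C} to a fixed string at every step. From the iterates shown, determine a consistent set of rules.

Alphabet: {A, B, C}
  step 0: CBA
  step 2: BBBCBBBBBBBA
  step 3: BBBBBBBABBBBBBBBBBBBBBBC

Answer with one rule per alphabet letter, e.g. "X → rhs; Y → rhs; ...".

  step 2 ⇒ step 3: BBBCBBBBBBBA ⇒ BB·BB·BB·BA·BB·BB·BB·BB·BB·BB·BB·BC
    A ↦ BC
    B ↦ BB
    C ↦ BA

A->BC, B->BB, C->BA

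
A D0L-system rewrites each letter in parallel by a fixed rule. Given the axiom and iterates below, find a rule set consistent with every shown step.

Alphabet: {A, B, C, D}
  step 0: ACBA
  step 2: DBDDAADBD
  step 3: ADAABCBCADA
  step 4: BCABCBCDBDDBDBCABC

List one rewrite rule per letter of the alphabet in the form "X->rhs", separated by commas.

A->BC, B->D, C->BD, D->A

  step 3 ⇒ step 4: ADAABCBCADA ⇒ BC·A·BC·BC·D·BD·D·BD·BC·A·BC
    A ↦ BC
    B ↦ D
    C ↦ BD
    D ↦ A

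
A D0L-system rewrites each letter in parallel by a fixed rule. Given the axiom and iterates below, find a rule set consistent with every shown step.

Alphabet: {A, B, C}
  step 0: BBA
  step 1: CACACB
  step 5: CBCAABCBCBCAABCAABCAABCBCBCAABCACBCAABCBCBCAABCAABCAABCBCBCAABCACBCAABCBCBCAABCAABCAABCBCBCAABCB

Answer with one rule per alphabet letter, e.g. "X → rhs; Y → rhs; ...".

  step 0 ⇒ step 1: BBA ⇒ CA·CA·CB
    A ↦ CB
    B ↦ CA
    C ↦ AB  (constrained at step 1)

A->CB, B->CA, C->AB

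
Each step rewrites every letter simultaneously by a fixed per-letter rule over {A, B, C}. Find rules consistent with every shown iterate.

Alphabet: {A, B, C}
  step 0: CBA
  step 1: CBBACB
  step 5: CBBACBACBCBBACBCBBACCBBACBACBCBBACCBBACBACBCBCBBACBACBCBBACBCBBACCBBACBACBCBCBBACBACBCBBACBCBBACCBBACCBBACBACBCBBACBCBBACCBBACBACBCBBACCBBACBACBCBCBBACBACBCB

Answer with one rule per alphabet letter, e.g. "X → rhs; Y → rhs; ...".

A->B, B->BAC, C->CB

  step 0 ⇒ step 1: CBA ⇒ CB·BAC·B
    A ↦ B
    B ↦ BAC
    C ↦ CB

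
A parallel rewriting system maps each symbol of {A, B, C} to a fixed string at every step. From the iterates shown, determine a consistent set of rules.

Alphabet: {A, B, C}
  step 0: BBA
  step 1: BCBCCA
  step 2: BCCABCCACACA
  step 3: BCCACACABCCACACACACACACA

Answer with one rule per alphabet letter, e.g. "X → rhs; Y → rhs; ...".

  step 2 ⇒ step 3: BCCABCCACACA ⇒ BC·CA·CA·CA·BC·CA·CA·CA·CA·CA·CA·CA
    A ↦ CA
    B ↦ BC
    C ↦ CA

A->CA, B->BC, C->CA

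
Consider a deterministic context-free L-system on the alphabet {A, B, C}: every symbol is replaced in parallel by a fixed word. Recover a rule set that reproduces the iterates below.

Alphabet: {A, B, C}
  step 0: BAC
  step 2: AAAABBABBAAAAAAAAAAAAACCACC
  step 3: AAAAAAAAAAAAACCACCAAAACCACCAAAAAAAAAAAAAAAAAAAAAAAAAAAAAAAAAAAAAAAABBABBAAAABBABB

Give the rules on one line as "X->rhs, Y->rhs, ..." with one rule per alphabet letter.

  step 2 ⇒ step 3: AAAABBABBAAAAAAAAAAAAACCACC ⇒ AAA·AAA·AAA·AAA·ACC·ACC·AAA·ACC·ACC·AAA·AAA·AAA·AAA·AAA·AAA·AAA·AAA·AAA·AAA·AAA·AAA·AAA·ABB·ABB·AAA·ABB·ABB
    A ↦ AAA
    B ↦ ACC
    C ↦ ABB

A->AAA, B->ACC, C->ABB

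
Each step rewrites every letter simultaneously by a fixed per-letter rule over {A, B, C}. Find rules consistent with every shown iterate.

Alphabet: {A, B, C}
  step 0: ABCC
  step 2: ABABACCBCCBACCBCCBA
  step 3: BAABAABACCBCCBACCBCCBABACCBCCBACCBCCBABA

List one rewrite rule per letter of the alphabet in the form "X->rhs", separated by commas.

A->BA, B->A, C->CCB

  step 2 ⇒ step 3: ABABACCBCCBACCBCCBA ⇒ BA·A·BA·A·BA·CCB·CCB·A·CCB·CCB·A·BA·CCB·CCB·A·CCB·CCB·A·BA
    A ↦ BA
    B ↦ A
    C ↦ CCB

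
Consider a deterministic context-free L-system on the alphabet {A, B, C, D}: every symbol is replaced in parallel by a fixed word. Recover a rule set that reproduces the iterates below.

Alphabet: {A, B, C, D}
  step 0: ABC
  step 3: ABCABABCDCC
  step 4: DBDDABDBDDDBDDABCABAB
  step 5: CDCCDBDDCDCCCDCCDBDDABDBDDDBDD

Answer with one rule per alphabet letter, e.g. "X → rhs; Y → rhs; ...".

A->DBD, B->D, C->AB, D->C

  step 4 ⇒ step 5: DBDDABDBDDDBDDABCABAB ⇒ C·D·C·C·DBD·D·C·D·C·C·C·D·C·C·DBD·D·AB·DBD·D·DBD·D
    A ↦ DBD
    B ↦ D
    C ↦ AB
    D ↦ C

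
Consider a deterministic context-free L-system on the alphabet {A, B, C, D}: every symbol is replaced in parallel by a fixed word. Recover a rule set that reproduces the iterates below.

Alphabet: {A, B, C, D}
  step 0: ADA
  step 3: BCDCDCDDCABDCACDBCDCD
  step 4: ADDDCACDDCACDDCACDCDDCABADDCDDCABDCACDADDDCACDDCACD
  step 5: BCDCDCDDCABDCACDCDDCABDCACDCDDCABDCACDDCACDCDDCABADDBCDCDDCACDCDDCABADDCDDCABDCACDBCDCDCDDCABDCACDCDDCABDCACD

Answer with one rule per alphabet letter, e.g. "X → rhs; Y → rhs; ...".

A->B, B->ADD, C->DCA, D->CD

  step 4 ⇒ step 5: ADDDCACDDCACDDCACDCDDCABADDCDDCABDCACDADDDCACDDCACD ⇒ B·CD·CD·CD·DCA·B·DCA·CD·CD·DCA·B·DCA·CD·CD·DCA·B·DCA·CD·DCA·CD·CD·DCA·B·ADD·B·CD·CD·DCA·CD·CD·DCA·B·ADD·CD·DCA·B·DCA·CD·B·CD·CD·CD·DCA·B·DCA·CD·CD·DCA·B·DCA·CD
    A ↦ B
    B ↦ ADD
    C ↦ DCA
    D ↦ CD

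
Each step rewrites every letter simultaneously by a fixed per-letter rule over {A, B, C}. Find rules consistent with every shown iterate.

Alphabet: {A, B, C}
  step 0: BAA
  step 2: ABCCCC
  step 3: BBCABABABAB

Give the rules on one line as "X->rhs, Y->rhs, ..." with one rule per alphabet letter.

A->BB, B->C, C->AB

  step 2 ⇒ step 3: ABCCCC ⇒ BB·C·AB·AB·AB·AB
    A ↦ BB
    B ↦ C
    C ↦ AB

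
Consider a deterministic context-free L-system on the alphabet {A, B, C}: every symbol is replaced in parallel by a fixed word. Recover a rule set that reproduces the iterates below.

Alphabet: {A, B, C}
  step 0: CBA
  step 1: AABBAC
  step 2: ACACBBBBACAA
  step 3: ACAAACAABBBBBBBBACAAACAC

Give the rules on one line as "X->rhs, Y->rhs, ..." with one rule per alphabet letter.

  step 2 ⇒ step 3: ACACBBBBACAA ⇒ AC·AA·AC·AA·BB·BB·BB·BB·AC·AA·AC·AC
    A ↦ AC
    B ↦ BB
    C ↦ AA

A->AC, B->BB, C->AA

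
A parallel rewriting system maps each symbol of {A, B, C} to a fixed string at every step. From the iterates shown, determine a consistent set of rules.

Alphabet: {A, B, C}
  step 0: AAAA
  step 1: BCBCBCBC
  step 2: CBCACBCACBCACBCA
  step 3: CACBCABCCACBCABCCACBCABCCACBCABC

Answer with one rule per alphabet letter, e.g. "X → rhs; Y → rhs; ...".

A->BC, B->CB, C->CA

  step 2 ⇒ step 3: CBCACBCACBCACBCA ⇒ CA·CB·CA·BC·CA·CB·CA·BC·CA·CB·CA·BC·CA·CB·CA·BC
    A ↦ BC
    B ↦ CB
    C ↦ CA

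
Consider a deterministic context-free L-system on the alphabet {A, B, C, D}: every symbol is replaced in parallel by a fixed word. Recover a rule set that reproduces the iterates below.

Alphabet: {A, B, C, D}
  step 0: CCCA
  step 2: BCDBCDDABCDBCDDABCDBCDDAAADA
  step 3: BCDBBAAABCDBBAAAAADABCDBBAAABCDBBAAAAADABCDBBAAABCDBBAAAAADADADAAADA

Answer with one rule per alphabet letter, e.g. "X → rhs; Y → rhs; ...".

A->DA, B->BCD, C->BBA, D->AA

  step 2 ⇒ step 3: BCDBCDDABCDBCDDABCDBCDDAAADA ⇒ BCD·BBA·AA·BCD·BBA·AA·AA·DA·BCD·BBA·AA·BCD·BBA·AA·AA·DA·BCD·BBA·AA·BCD·BBA·AA·AA·DA·DA·DA·AA·DA
    A ↦ DA
    B ↦ BCD
    C ↦ BBA
    D ↦ AA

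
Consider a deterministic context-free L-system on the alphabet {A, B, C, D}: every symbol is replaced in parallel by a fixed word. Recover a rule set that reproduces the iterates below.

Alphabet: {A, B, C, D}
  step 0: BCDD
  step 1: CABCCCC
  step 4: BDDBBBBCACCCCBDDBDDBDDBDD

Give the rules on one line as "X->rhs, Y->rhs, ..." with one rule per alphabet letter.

  step 0 ⇒ step 1: BCDD ⇒ CA·B·CC·CC
    B ↦ CA
    C ↦ B
    D ↦ CC
    A ↦ DD  (constrained at step 1)

A->DD, B->CA, C->B, D->CC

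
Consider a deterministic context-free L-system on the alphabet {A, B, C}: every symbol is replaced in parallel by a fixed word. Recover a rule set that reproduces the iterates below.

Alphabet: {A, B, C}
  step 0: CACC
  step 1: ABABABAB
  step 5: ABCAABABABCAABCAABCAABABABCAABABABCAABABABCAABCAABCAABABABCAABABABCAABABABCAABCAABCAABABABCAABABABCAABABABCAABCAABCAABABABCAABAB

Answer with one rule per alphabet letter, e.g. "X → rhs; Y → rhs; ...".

A->AB, B->CA, C->AB

  step 0 ⇒ step 1: CACC ⇒ AB·AB·AB·AB
    A ↦ AB
    C ↦ AB
    B ↦ CA  (constrained at step 1)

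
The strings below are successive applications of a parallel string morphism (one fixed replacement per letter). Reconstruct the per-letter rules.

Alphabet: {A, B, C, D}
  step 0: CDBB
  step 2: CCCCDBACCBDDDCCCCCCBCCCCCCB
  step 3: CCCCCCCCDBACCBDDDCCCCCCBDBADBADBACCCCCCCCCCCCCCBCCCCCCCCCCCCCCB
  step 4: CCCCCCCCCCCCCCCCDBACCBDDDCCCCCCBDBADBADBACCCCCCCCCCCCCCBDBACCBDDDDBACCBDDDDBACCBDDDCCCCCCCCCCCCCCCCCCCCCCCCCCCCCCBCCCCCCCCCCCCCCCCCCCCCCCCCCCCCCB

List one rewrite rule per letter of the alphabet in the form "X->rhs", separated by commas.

A->DDD, B->CCB, C->CC, D->DBA

  step 3 ⇒ step 4: CCCCCCCCDBACCBDDDCCCCCCBDBADBADBACCCCCCCCCCCCCCBCCCCCCCCCCCCCCB ⇒ CC·CC·CC·CC·CC·CC·CC·CC·DBA·CCB·DDD·CC·CC·CCB·DBA·DBA·DBA·CC·CC·CC·CC·CC·CC·CCB·DBA·CCB·DDD·DBA·CCB·DDD·DBA·CCB·DDD·CC·CC·CC·CC·CC·CC·CC·CC·CC·CC·CC·CC·CC·CC·CCB·CC·CC·CC·CC·CC·CC·CC·CC·CC·CC·CC·CC·CC·CC·CCB
    A ↦ DDD
    B ↦ CCB
    C ↦ CC
    D ↦ DBA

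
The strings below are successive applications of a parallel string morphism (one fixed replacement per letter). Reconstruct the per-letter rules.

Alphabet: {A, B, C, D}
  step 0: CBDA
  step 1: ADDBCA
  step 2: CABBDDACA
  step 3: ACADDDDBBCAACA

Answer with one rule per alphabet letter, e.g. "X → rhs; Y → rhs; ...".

A->CA, B->DD, C->A, D->B

  step 2 ⇒ step 3: CABBDDACA ⇒ A·CA·DD·DD·B·B·CA·A·CA
    A ↦ CA
    B ↦ DD
    C ↦ A
    D ↦ B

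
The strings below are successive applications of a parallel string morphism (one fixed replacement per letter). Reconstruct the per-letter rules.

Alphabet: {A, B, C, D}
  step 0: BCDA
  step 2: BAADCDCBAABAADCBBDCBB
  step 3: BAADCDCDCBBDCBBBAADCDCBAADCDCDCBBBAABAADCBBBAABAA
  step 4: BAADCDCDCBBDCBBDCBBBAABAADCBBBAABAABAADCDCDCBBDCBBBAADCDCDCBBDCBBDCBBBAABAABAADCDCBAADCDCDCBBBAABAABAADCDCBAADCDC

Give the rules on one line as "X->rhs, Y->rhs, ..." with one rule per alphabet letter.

A->DC, B->BAA, C->BB, D->DC

  step 3 ⇒ step 4: BAADCDCDCBBDCBBBAADCDCBAADCDCDCBBBAABAADCBBBAABAA ⇒ BAA·DC·DC·DC·BB·DC·BB·DC·BB·BAA·BAA·DC·BB·BAA·BAA·BAA·DC·DC·DC·BB·DC·BB·BAA·DC·DC·DC·BB·DC·BB·DC·BB·BAA·BAA·BAA·DC·DC·BAA·DC·DC·DC·BB·BAA·BAA·BAA·DC·DC·BAA·DC·DC
    A ↦ DC
    B ↦ BAA
    C ↦ BB
    D ↦ DC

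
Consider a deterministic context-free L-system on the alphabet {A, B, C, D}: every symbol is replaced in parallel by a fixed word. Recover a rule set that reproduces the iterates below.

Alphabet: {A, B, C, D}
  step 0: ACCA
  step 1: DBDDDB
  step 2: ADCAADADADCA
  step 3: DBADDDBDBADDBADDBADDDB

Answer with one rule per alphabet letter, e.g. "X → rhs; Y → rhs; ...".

A->DB, B->CA, C->D, D->AD

  step 2 ⇒ step 3: ADCAADADADCA ⇒ DB·AD·D·DB·DB·AD·DB·AD·DB·AD·D·DB
    A ↦ DB
    C ↦ D
    D ↦ AD
  step 1 ⇒ step 2: DBDDDB ⇒ AD·CA·AD·AD·AD·CA
    B ↦ CA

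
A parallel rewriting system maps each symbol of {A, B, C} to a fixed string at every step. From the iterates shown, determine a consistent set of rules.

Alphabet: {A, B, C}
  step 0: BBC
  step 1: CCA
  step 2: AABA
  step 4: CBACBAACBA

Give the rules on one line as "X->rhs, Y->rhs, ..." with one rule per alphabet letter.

A->BA, B->C, C->A

  step 1 ⇒ step 2: CCA ⇒ A·A·BA
    A ↦ BA
    C ↦ A
  step 0 ⇒ step 1: BBC ⇒ C·C·A
    B ↦ C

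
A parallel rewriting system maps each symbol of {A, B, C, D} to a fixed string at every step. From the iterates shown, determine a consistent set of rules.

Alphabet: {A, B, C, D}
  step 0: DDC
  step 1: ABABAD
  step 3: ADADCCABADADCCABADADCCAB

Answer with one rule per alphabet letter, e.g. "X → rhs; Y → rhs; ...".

A->CC, B->AB, C->AD, D->AB

  step 0 ⇒ step 1: DDC ⇒ AB·AB·AD
    C ↦ AD
    D ↦ AB
    A ↦ CC  (constrained at step 1)
    B ↦ AB  (constrained at step 1)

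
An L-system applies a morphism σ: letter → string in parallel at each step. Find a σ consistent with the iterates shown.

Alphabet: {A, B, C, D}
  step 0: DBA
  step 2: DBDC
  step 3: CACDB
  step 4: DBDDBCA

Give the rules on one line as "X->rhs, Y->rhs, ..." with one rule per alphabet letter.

  step 3 ⇒ step 4: CACDB ⇒ DB·D·DB·C·A
    A ↦ D
    B ↦ A
    C ↦ DB
    D ↦ C

A->D, B->A, C->DB, D->C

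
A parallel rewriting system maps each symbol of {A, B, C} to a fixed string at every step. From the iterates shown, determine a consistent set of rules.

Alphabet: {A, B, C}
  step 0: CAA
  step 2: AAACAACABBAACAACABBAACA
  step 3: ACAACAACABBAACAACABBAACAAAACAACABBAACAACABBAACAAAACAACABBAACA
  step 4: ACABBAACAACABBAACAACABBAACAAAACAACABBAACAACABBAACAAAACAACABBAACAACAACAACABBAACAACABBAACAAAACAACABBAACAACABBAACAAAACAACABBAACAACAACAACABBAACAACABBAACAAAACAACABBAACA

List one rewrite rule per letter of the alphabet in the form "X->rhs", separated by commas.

A->ACA, B->A, C->BBA

  step 3 ⇒ step 4: ACAACAACABBAACAACABBAACAAAACAACABBAACAACABBAACAAAACAACABBAACA ⇒ ACA·BBA·ACA·ACA·BBA·ACA·ACA·BBA·ACA·A·A·ACA·ACA·BBA·ACA·ACA·BBA·ACA·A·A·ACA·ACA·BBA·ACA·ACA·ACA·ACA·BBA·ACA·ACA·BBA·ACA·A·A·ACA·ACA·BBA·ACA·ACA·BBA·ACA·A·A·ACA·ACA·BBA·ACA·ACA·ACA·ACA·BBA·ACA·ACA·BBA·ACA·A·A·ACA·ACA·BBA·ACA
    A ↦ ACA
    B ↦ A
    C ↦ BBA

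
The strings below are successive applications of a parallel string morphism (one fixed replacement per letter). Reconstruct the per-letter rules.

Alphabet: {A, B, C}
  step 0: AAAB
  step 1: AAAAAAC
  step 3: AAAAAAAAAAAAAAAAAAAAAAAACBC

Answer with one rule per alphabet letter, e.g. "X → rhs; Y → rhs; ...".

  step 0 ⇒ step 1: AAAB ⇒ AA·AA·AA·C
    A ↦ AA
    B ↦ C
    C ↦ BC  (constrained at step 1)

A->AA, B->C, C->BC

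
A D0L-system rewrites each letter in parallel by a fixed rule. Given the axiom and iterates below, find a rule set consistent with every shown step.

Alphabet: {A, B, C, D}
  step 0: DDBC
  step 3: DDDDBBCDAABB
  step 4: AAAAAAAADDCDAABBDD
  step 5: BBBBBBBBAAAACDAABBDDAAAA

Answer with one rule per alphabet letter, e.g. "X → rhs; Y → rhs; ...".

A->B, B->D, C->CD, D->AA

  step 4 ⇒ step 5: AAAAAAAADDCDAABBDD ⇒ B·B·B·B·B·B·B·B·AA·AA·CD·AA·B·B·D·D·AA·AA
    A ↦ B
    B ↦ D
    C ↦ CD
    D ↦ AA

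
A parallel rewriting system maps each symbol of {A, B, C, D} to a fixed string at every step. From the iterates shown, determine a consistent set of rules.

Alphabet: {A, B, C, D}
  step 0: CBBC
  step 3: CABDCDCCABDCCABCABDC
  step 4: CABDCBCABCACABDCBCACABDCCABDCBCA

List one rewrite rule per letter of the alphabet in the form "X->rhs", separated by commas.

A->B, B->DC, C->CA, D->B

  step 3 ⇒ step 4: CABDCDCCABDCCABCABDC ⇒ CA·B·DC·B·CA·B·CA·CA·B·DC·B·CA·CA·B·DC·CA·B·DC·B·CA
    A ↦ B
    B ↦ DC
    C ↦ CA
    D ↦ B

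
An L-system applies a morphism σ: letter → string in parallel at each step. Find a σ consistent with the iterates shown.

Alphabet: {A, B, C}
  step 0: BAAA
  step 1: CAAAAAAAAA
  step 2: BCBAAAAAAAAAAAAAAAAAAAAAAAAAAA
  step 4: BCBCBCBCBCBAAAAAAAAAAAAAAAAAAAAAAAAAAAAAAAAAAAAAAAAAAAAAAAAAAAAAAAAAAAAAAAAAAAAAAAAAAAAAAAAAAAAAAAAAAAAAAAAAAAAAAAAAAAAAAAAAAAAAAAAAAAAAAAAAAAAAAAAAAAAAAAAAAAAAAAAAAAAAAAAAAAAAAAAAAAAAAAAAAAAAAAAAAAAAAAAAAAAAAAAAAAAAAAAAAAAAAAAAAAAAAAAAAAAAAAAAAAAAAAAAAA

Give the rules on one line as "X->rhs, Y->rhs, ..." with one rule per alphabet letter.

  step 1 ⇒ step 2: CAAAAAAAAA ⇒ BCB·AAA·AAA·AAA·AAA·AAA·AAA·AAA·AAA·AAA
    A ↦ AAA
    C ↦ BCB
  step 0 ⇒ step 1: BAAA ⇒ C·AAA·AAA·AAA
    B ↦ C

A->AAA, B->C, C->BCB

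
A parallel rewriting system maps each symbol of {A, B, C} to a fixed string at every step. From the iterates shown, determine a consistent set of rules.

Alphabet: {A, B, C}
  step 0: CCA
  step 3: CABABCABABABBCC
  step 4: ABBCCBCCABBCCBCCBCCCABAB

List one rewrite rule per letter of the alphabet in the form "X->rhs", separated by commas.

  step 3 ⇒ step 4: CABABCABABABBCC ⇒ AB·BC·C·BC·C·AB·BC·C·BC·C·BC·C·C·AB·AB
    A ↦ BC
    B ↦ C
    C ↦ AB

A->BC, B->C, C->AB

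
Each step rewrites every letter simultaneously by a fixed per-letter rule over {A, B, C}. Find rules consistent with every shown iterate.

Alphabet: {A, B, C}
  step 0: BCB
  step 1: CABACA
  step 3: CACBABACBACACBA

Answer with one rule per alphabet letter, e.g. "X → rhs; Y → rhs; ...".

A->C, B->CA, C->BA

  step 0 ⇒ step 1: BCB ⇒ CA·BA·CA
    B ↦ CA
    C ↦ BA
    A ↦ C  (constrained at step 1)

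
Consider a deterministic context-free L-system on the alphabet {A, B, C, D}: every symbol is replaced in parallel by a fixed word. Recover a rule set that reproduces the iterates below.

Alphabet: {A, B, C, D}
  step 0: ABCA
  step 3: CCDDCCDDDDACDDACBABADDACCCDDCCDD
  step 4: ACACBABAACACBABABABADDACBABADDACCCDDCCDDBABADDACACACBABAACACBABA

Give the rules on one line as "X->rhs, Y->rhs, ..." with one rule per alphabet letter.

A->DD, B->CC, C->AC, D->BA

  step 3 ⇒ step 4: CCDDCCDDDDACDDACBABADDACCCDDCCDD ⇒ AC·AC·BA·BA·AC·AC·BA·BA·BA·BA·DD·AC·BA·BA·DD·AC·CC·DD·CC·DD·BA·BA·DD·AC·AC·AC·BA·BA·AC·AC·BA·BA
    A ↦ DD
    B ↦ CC
    C ↦ AC
    D ↦ BA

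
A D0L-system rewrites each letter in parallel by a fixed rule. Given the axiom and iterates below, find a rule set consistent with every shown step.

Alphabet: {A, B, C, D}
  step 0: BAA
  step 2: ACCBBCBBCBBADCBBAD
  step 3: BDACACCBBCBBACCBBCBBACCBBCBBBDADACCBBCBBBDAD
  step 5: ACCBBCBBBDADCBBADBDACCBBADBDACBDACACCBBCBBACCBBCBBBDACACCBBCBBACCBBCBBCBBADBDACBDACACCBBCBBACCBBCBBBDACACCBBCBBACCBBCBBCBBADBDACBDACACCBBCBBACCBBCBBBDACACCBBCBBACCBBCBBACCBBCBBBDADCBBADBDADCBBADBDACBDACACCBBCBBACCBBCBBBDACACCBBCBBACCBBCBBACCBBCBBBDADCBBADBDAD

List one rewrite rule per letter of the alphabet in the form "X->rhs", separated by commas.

  step 2 ⇒ step 3: ACCBBCBBCBBADCBBAD ⇒ BD·AC·AC·CBB·CBB·AC·CBB·CBB·AC·CBB·CBB·BD·AD·AC·CBB·CBB·BD·AD
    A ↦ BD
    B ↦ CBB
    C ↦ AC
    D ↦ AD

A->BD, B->CBB, C->AC, D->AD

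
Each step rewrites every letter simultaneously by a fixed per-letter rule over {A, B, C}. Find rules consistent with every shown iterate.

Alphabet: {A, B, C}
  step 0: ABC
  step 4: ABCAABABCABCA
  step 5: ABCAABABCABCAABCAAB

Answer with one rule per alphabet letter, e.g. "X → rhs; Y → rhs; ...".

  step 4 ⇒ step 5: ABCAABABCABCA ⇒ AB·C·A·AB·AB·C·AB·C·A·AB·C·A·AB
    A ↦ AB
    B ↦ C
    C ↦ A

A->AB, B->C, C->A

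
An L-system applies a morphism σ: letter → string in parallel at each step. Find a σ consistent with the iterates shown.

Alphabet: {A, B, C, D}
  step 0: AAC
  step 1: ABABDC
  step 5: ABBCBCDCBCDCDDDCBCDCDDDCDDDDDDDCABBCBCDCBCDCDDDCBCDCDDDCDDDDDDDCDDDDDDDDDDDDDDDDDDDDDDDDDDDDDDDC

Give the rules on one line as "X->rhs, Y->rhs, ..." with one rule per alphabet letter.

  step 0 ⇒ step 1: AAC ⇒ AB·AB·DC
    A ↦ AB
    C ↦ DC
    B ↦ BC  (constrained at step 1)
    D ↦ DD  (constrained at step 1)

A->AB, B->BC, C->DC, D->DD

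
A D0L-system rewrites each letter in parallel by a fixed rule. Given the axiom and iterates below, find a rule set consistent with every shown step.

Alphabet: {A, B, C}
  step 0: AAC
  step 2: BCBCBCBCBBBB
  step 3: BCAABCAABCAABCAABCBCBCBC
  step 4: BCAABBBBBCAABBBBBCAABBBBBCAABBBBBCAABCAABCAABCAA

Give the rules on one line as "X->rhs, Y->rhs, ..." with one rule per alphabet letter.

  step 3 ⇒ step 4: BCAABCAABCAABCAABCBCBCBC ⇒ BC·AA·BB·BB·BC·AA·BB·BB·BC·AA·BB·BB·BC·AA·BB·BB·BC·AA·BC·AA·BC·AA·BC·AA
    A ↦ BB
    B ↦ BC
    C ↦ AA

A->BB, B->BC, C->AA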